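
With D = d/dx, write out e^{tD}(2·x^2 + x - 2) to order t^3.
2 t^{2} + t \left(4 x + 1\right) + 2 x^{2} + x - 2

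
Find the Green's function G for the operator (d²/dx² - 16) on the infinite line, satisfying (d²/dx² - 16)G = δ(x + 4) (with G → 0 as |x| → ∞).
-\frac{e^{-4|x + 4|}}{8}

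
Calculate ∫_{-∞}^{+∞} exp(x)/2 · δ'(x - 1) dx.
- \frac{e}{2}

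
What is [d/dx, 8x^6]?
48 x^{5}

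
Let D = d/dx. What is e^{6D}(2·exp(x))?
2 e^{x + 6}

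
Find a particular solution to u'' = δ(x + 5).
\frac{|x + 5|}{2}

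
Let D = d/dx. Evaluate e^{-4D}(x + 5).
x + 1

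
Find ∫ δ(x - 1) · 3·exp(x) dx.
3 e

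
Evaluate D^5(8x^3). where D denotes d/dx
0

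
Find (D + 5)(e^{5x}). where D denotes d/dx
10 e^{5 x}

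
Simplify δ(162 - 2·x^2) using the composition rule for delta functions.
\frac{\delta(x - 9) + \delta(x + 9)}{36}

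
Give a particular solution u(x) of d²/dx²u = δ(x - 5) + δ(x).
\frac{|x - 5|}{2} + \frac{|x|}{2}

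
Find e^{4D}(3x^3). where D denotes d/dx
3 x^{3} + 36 x^{2} + 144 x + 192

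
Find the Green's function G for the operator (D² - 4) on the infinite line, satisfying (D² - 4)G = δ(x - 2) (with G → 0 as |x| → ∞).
-\frac{e^{-2|x - 2|}}{4}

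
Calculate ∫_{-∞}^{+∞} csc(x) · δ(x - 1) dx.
\csc{\left(1 \right)}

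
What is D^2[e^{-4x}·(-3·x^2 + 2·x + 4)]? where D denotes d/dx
2 \left(- 24 x^{2} + 40 x + 21\right) e^{- 4 x}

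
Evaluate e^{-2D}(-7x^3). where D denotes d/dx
- 7 x^{3} + 42 x^{2} - 84 x + 56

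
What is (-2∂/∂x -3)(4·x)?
- 12 x - 8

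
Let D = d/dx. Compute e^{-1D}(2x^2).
2 x^{2} - 4 x + 2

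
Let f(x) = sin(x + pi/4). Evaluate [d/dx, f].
\cos{\left(x + \frac{\pi}{4} \right)}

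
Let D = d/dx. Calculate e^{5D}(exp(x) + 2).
e^{x + 5} + 2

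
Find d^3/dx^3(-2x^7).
- 420 x^{4}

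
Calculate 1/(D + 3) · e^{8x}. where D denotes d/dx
\frac{e^{8 x}}{11}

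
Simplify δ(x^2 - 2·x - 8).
\frac{\delta(x + 2) + \delta(x - 4)}{6}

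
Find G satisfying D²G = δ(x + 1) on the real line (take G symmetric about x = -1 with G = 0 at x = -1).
\frac{|x + 1|}{2}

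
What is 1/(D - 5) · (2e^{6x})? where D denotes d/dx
2 e^{6 x}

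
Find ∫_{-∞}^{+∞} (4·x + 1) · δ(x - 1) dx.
5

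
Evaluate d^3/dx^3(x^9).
504 x^{6}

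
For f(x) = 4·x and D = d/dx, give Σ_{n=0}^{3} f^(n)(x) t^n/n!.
4 t + 4 x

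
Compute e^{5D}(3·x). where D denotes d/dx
3 x + 15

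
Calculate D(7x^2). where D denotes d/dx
14 x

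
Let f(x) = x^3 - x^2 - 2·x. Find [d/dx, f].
3 x^{2} - 2 x - 2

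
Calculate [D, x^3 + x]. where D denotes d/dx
3 x^{2} + 1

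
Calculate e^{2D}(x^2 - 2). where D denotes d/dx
x^{2} + 4 x + 2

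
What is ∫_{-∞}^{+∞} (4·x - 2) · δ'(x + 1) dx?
-4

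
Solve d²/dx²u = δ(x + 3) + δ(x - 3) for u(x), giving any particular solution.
\frac{|x + 3|}{2} + \frac{|x - 3|}{2}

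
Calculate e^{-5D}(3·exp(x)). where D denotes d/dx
3 e^{x - 5}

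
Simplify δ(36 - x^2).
\frac{\delta(x - 6) + \delta(x + 6)}{12}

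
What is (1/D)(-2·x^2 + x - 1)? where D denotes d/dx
- \frac{2 x^{3}}{3} + \frac{x^{2}}{2} - x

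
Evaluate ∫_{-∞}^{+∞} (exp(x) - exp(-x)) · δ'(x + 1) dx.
- 2 \cosh{\left(1 \right)}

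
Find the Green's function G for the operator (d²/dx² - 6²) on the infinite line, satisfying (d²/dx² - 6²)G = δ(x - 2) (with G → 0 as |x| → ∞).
-\frac{e^{-6|x - 2|}}{12}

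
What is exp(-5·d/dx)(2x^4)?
2 x^{4} - 40 x^{3} + 300 x^{2} - 1000 x + 1250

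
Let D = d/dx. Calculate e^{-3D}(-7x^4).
- 7 x^{4} + 84 x^{3} - 378 x^{2} + 756 x - 567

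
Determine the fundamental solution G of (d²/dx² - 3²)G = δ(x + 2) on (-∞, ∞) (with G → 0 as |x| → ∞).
-\frac{e^{-3|x + 2|}}{6}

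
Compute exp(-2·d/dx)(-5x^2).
- 5 x^{2} + 20 x - 20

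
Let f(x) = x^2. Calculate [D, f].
2 x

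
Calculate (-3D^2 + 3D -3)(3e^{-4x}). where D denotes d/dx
- 189 e^{- 4 x}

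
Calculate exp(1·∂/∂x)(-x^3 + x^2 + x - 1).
x^{2} \left(- x - 2\right)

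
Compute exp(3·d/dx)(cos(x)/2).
\frac{\cos{\left(x + 3 \right)}}{2}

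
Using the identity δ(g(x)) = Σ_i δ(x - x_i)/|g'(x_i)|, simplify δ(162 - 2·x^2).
\frac{\delta(x - 9) + \delta(x + 9)}{36}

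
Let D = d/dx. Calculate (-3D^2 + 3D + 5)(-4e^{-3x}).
124 e^{- 3 x}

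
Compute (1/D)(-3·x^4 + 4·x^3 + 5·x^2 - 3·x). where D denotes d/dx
- \frac{3 x^{5}}{5} + x^{4} + \frac{5 x^{3}}{3} - \frac{3 x^{2}}{2}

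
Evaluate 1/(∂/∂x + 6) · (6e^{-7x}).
- 6 e^{- 7 x}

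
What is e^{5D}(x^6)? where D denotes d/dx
x^{6} + 30 x^{5} + 375 x^{4} + 2500 x^{3} + 9375 x^{2} + 18750 x + 15625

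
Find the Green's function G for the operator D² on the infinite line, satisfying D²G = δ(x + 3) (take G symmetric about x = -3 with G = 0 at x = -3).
\frac{|x + 3|}{2}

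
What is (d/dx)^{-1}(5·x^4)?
x^{5}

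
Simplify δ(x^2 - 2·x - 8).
\frac{\delta(x - 4) + \delta(x + 2)}{6}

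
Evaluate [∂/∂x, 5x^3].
15 x^{2}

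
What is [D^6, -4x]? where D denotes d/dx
-24D^{5}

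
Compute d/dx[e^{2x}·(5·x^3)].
x^{2} \left(10 x + 15\right) e^{2 x}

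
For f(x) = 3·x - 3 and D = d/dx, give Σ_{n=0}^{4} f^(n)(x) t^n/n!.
3 t + 3 x - 3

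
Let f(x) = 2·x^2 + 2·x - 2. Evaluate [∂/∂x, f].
4 x + 2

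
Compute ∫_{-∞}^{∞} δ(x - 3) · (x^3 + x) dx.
30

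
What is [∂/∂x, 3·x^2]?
6 x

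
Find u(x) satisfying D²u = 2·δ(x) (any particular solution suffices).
|x|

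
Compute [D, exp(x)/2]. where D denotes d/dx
\frac{e^{x}}{2}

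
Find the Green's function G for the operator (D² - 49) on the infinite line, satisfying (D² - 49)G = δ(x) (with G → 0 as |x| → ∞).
-\frac{e^{-7|x|}}{14}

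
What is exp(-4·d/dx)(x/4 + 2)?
\frac{x}{4} + 1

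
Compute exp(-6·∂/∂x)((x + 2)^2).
x^{2} - 8 x + 16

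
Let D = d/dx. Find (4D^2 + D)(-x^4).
4 x^{2} \left(- x - 12\right)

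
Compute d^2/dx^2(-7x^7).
- 294 x^{5}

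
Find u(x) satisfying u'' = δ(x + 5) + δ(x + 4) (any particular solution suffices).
\frac{|x + 5|}{2} + \frac{|x + 4|}{2}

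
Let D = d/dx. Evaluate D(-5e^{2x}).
- 10 e^{2 x}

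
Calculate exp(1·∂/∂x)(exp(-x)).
e^{- x - 1}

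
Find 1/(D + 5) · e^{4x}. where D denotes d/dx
\frac{e^{4 x}}{9}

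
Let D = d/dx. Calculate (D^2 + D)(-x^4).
4 x^{2} \left(- x - 3\right)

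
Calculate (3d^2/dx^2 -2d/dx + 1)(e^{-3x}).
34 e^{- 3 x}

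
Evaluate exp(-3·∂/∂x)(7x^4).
7 x^{4} - 84 x^{3} + 378 x^{2} - 756 x + 567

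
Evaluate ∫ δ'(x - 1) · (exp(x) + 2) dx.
- e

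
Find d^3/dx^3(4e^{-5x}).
- 500 e^{- 5 x}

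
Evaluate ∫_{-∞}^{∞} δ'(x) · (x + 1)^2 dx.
-2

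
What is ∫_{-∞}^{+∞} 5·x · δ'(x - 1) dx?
-5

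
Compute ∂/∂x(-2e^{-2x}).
4 e^{- 2 x}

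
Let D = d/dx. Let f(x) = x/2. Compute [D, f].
\frac{1}{2}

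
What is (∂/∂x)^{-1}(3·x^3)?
\frac{3 x^{4}}{4}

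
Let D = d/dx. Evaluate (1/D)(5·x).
\frac{5 x^{2}}{2}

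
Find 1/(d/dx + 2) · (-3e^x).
- e^{x}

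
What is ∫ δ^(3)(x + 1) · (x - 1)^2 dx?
0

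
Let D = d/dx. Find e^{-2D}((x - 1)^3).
x^{3} - 9 x^{2} + 27 x - 27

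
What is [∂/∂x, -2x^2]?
- 4 x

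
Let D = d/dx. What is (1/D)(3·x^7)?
\frac{3 x^{8}}{8}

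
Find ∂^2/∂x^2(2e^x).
2 e^{x}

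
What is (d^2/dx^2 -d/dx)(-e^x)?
0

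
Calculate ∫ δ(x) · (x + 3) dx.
3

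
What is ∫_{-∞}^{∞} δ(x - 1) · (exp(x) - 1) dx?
-1 + e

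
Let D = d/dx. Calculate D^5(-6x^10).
- 181440 x^{5}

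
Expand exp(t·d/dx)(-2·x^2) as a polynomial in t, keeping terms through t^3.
- 2 t^{2} - 4 t x - 2 x^{2}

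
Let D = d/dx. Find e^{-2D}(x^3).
x^{3} - 6 x^{2} + 12 x - 8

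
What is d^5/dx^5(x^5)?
120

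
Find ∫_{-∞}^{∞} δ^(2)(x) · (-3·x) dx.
0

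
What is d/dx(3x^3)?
9 x^{2}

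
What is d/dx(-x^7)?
- 7 x^{6}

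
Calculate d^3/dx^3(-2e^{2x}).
- 16 e^{2 x}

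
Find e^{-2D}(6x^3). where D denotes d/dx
6 x^{3} - 36 x^{2} + 72 x - 48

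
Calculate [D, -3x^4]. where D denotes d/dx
- 12 x^{3}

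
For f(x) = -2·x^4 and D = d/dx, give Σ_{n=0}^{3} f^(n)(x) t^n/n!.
2 x \left(- 4 t^{3} - 6 t^{2} x - 4 t x^{2} - x^{3}\right)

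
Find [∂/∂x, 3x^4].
12 x^{3}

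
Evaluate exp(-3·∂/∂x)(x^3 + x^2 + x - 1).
x^{3} - 8 x^{2} + 22 x - 22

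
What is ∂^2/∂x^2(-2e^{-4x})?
- 32 e^{- 4 x}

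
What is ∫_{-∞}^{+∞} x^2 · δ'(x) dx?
0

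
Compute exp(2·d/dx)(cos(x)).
\cos{\left(x + 2 \right)}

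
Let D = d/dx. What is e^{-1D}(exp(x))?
e^{x - 1}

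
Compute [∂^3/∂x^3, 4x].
12\frac{d^{2}}{dx^{2}}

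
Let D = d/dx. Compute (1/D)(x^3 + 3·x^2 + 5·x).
\frac{x^{4}}{4} + x^{3} + \frac{5 x^{2}}{2}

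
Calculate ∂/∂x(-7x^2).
- 14 x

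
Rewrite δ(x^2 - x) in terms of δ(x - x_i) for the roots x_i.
\frac{\delta(x - 1) + \delta(x)}{1}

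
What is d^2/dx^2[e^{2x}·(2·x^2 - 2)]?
\left(8 x^{2} + 16 x - 4\right) e^{2 x}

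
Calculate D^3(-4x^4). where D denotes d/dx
- 96 x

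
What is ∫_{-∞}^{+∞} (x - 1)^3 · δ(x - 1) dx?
0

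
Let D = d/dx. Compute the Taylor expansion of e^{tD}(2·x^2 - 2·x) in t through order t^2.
2 t^{2} + 2 t \left(2 x - 1\right) + 2 x^{2} - 2 x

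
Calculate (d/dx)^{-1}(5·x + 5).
\frac{5 x^{2}}{2} + 5 x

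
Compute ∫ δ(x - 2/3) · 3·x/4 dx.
\frac{1}{2}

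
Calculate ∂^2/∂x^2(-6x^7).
- 252 x^{5}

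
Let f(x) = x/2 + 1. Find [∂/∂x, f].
\frac{1}{2}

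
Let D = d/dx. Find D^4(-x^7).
- 840 x^{3}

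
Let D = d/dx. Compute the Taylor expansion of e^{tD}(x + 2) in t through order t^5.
t + x + 2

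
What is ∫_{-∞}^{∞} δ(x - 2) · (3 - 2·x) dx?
-1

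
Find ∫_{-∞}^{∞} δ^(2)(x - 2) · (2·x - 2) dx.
0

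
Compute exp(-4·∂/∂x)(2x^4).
2 x^{4} - 32 x^{3} + 192 x^{2} - 512 x + 512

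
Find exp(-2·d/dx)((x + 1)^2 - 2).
x^{2} - 2 x - 1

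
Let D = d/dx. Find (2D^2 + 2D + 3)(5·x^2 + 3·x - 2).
15 x^{2} + 29 x + 20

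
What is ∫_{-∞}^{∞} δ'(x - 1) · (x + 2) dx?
-1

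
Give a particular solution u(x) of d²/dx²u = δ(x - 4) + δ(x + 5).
\frac{|x - 4|}{2} + \frac{|x + 5|}{2}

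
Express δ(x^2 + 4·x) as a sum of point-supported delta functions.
\frac{\delta(x + 4) + \delta(x)}{4}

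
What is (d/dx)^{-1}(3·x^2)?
x^{3}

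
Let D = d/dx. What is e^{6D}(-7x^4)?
- 7 x^{4} - 168 x^{3} - 1512 x^{2} - 6048 x - 9072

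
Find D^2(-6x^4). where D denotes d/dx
- 72 x^{2}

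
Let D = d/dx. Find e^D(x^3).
x^{3} + 3 x^{2} + 3 x + 1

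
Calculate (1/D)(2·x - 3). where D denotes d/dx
x^{2} - 3 x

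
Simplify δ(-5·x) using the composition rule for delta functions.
\frac{\delta(x)}{5}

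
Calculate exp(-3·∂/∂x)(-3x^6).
- 3 x^{6} + 54 x^{5} - 405 x^{4} + 1620 x^{3} - 3645 x^{2} + 4374 x - 2187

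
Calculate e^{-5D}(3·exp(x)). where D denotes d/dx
3 e^{x - 5}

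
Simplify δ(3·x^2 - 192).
\frac{\delta(x - 8) + \delta(x + 8)}{48}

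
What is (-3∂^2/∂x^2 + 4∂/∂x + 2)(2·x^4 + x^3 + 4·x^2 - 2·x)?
4 x^{4} + 34 x^{3} - 52 x^{2} + 10 x - 32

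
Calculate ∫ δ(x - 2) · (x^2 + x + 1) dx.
7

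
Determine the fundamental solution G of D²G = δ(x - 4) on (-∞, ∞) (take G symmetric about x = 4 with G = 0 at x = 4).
\frac{|x - 4|}{2}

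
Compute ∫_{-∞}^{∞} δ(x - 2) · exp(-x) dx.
e^{-2}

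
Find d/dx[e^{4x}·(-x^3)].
x^{2} \left(- 4 x - 3\right) e^{4 x}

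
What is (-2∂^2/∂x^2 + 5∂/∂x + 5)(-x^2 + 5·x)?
- 5 x^{2} + 15 x + 29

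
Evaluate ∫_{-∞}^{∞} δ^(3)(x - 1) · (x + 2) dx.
0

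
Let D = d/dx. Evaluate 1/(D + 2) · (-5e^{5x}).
- \frac{5 e^{5 x}}{7}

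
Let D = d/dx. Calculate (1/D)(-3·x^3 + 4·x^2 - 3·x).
- \frac{3 x^{4}}{4} + \frac{4 x^{3}}{3} - \frac{3 x^{2}}{2}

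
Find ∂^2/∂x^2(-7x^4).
- 84 x^{2}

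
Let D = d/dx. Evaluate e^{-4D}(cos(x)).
\cos{\left(x - 4 \right)}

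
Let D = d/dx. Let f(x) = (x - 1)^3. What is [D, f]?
3 \left(x - 1\right)^{2}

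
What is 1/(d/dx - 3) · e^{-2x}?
- \frac{e^{- 2 x}}{5}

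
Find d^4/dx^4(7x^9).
21168 x^{5}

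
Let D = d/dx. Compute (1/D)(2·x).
x^{2}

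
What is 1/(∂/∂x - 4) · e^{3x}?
- e^{3 x}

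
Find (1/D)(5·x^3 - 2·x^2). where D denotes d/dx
\frac{5 x^{4}}{4} - \frac{2 x^{3}}{3}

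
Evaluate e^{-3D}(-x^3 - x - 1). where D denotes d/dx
- x^{3} + 9 x^{2} - 28 x + 29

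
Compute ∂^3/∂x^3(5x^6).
600 x^{3}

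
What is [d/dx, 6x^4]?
24 x^{3}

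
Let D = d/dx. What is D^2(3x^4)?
36 x^{2}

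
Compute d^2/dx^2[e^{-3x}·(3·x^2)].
3 \left(9 x^{2} - 12 x + 2\right) e^{- 3 x}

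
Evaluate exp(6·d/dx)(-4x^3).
- 4 x^{3} - 72 x^{2} - 432 x - 864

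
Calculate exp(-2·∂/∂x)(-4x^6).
- 4 x^{6} + 48 x^{5} - 240 x^{4} + 640 x^{3} - 960 x^{2} + 768 x - 256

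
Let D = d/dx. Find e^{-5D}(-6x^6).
- 6 x^{6} + 180 x^{5} - 2250 x^{4} + 15000 x^{3} - 56250 x^{2} + 112500 x - 93750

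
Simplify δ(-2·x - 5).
\frac{\delta(x + 5/2)}{2}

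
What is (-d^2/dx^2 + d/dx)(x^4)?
4 x^{2} \left(x - 3\right)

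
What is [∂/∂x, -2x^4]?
- 8 x^{3}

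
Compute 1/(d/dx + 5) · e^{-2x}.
\frac{e^{- 2 x}}{3}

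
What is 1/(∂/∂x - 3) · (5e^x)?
- \frac{5 e^{x}}{2}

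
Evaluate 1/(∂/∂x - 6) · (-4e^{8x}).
- 2 e^{8 x}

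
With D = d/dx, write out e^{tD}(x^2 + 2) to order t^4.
t^{2} + 2 t x + x^{2} + 2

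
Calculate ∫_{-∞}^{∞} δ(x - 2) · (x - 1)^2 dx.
1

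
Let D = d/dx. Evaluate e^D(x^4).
x^{4} + 4 x^{3} + 6 x^{2} + 4 x + 1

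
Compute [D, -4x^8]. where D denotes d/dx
- 32 x^{7}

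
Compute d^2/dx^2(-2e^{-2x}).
- 8 e^{- 2 x}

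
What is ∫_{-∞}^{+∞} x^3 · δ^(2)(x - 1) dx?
6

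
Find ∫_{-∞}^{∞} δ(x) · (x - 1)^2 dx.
1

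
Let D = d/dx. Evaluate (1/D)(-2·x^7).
- \frac{x^{8}}{4}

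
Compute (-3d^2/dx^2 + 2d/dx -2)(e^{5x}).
- 67 e^{5 x}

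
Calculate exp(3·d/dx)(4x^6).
4 x^{6} + 72 x^{5} + 540 x^{4} + 2160 x^{3} + 4860 x^{2} + 5832 x + 2916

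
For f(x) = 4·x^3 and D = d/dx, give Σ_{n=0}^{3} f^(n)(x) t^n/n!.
4 t^{3} + 12 t^{2} x + 12 t x^{2} + 4 x^{3}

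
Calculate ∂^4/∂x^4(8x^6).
2880 x^{2}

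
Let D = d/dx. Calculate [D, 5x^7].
35 x^{6}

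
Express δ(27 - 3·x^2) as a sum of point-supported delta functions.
\frac{\delta(x - 3) + \delta(x + 3)}{18}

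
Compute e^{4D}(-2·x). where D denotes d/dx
- 2 x - 8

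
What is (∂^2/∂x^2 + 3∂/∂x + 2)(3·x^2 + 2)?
6 x^{2} + 18 x + 10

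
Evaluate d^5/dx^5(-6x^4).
0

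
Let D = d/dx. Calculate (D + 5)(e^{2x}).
7 e^{2 x}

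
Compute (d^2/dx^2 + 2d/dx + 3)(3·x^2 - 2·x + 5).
9 x^{2} + 6 x + 17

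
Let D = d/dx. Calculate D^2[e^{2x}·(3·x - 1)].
\left(12 x + 8\right) e^{2 x}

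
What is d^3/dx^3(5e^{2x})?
40 e^{2 x}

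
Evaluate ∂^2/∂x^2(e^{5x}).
25 e^{5 x}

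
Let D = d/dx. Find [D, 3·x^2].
6 x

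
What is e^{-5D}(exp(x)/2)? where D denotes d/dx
\frac{e^{x - 5}}{2}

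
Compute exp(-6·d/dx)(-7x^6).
- 7 x^{6} + 252 x^{5} - 3780 x^{4} + 30240 x^{3} - 136080 x^{2} + 326592 x - 326592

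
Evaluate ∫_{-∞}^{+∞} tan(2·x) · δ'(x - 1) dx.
- \frac{2}{\cos^{2}{\left(2 \right)}}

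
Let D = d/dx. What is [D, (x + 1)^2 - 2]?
2 x + 2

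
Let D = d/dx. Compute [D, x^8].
8 x^{7}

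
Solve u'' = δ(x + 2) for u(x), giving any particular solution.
\frac{|x + 2|}{2}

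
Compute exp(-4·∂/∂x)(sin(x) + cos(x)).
\sqrt{2} \cos{\left(- x + \frac{\pi}{4} + 4 \right)}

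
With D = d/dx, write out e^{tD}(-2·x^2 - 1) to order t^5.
- 2 t^{2} - 4 t x - 2 x^{2} - 1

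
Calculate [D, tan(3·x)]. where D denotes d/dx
\frac{3}{\cos^{2}{\left(3 x \right)}}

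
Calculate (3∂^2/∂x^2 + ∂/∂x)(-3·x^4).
12 x^{2} \left(- x - 9\right)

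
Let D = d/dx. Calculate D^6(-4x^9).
- 241920 x^{3}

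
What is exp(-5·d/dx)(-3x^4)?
- 3 x^{4} + 60 x^{3} - 450 x^{2} + 1500 x - 1875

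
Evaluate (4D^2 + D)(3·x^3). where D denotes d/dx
9 x \left(x + 8\right)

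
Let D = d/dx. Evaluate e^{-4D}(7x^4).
7 x^{4} - 112 x^{3} + 672 x^{2} - 1792 x + 1792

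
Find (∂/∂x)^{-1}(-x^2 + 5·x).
- \frac{x^{3}}{3} + \frac{5 x^{2}}{2}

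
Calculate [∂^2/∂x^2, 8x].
16\frac{d}{dx}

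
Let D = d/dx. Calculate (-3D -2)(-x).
2 x + 3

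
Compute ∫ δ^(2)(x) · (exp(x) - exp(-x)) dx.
0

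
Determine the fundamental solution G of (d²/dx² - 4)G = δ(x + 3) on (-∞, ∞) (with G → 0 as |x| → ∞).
-\frac{e^{-2|x + 3|}}{4}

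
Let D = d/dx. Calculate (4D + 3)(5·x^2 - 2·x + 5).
15 x^{2} + 34 x + 7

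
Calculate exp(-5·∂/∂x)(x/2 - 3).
\frac{x}{2} - \frac{11}{2}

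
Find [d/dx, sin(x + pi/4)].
\cos{\left(x + \frac{\pi}{4} \right)}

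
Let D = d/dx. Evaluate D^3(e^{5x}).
125 e^{5 x}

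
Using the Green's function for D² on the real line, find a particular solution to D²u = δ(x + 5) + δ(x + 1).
\frac{|x + 5|}{2} + \frac{|x + 1|}{2}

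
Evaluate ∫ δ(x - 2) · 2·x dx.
4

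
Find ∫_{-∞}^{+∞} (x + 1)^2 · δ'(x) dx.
-2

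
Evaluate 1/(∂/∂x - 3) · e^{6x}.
\frac{e^{6 x}}{3}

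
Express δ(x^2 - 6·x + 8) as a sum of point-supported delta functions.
\frac{\delta(x - 2) + \delta(x - 4)}{2}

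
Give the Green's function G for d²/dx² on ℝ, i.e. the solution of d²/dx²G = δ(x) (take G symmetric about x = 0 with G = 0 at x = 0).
\frac{|x|}{2}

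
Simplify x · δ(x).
0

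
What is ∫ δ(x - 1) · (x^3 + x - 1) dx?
1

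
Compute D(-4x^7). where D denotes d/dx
- 28 x^{6}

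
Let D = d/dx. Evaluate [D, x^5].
5 x^{4}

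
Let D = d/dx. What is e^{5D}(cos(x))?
\cos{\left(x + 5 \right)}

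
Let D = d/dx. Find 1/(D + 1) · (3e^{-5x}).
- \frac{3 e^{- 5 x}}{4}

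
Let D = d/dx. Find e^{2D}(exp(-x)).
e^{- x - 2}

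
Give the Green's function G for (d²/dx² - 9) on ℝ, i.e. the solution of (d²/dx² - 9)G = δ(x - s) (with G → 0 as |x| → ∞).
-\frac{e^{-3|x-s|}}{6}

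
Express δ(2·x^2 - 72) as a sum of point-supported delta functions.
\frac{\delta(x - 6) + \delta(x + 6)}{24}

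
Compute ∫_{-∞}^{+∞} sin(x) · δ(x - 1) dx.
\sin{\left(1 \right)}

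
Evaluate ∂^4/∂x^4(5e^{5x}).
3125 e^{5 x}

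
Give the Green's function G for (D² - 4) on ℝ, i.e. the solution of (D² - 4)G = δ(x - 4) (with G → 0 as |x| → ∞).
-\frac{e^{-2|x - 4|}}{4}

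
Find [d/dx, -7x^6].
- 42 x^{5}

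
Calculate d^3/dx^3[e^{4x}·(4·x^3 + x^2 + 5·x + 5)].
\left(256 x^{3} + 640 x^{2} + 704 x + 608\right) e^{4 x}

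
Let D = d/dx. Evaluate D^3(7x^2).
0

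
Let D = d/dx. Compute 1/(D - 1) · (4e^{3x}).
2 e^{3 x}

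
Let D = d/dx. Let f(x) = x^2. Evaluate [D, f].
2 x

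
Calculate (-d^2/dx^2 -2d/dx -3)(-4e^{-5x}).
72 e^{- 5 x}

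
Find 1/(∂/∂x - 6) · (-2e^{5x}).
2 e^{5 x}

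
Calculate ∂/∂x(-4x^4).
- 16 x^{3}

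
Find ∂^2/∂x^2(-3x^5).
- 60 x^{3}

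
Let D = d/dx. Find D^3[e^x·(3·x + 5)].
\left(3 x + 14\right) e^{x}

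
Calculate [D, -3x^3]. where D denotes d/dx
- 9 x^{2}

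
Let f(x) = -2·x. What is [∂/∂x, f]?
-2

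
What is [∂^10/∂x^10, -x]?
-10\frac{d^{9}}{dx^{9}}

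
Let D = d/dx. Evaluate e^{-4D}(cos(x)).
\cos{\left(x - 4 \right)}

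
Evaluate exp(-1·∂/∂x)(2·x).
2 x - 2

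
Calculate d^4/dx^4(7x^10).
35280 x^{6}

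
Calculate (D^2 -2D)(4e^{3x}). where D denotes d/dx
12 e^{3 x}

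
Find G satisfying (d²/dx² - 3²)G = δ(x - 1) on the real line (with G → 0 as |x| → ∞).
-\frac{e^{-3|x - 1|}}{6}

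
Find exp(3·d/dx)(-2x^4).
- 2 x^{4} - 24 x^{3} - 108 x^{2} - 216 x - 162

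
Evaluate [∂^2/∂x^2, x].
2\frac{d}{dx}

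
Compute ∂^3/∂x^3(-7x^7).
- 1470 x^{4}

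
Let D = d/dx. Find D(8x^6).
48 x^{5}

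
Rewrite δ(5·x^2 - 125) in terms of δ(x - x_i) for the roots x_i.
\frac{\delta(x - 5) + \delta(x + 5)}{50}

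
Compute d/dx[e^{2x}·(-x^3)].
x^{2} \left(- 2 x - 3\right) e^{2 x}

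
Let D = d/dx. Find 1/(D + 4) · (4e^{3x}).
\frac{4 e^{3 x}}{7}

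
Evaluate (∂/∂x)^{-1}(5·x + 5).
\frac{5 x^{2}}{2} + 5 x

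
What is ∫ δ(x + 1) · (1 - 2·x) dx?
3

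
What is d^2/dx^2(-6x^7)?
- 252 x^{5}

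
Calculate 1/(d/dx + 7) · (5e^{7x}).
\frac{5 e^{7 x}}{14}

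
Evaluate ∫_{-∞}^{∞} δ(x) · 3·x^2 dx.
0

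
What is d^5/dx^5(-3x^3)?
0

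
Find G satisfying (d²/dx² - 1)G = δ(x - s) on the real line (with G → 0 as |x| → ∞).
-\frac{e^{-|x-s|}}{2}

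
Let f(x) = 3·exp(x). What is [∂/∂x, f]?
3 e^{x}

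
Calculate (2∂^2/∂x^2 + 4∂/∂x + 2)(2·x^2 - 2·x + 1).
4 x^{2} + 12 x + 2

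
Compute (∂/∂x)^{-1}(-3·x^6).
- \frac{3 x^{7}}{7}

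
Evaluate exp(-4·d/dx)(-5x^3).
- 5 x^{3} + 60 x^{2} - 240 x + 320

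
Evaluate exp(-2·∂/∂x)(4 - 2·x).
8 - 2 x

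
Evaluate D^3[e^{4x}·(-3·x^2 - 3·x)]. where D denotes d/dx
\left(- 192 x^{2} - 480 x - 216\right) e^{4 x}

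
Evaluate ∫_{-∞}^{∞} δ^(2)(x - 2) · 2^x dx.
4 \log{\left(2 \right)}^{2}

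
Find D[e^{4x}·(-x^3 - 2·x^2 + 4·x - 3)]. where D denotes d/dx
\left(- 4 x^{3} - 11 x^{2} + 12 x - 8\right) e^{4 x}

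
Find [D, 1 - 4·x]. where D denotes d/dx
-4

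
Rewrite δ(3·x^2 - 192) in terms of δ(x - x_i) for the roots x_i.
\frac{\delta(x - 8) + \delta(x + 8)}{48}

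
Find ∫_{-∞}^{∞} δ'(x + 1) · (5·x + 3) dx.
-5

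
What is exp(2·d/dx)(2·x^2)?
2 x^{2} + 8 x + 8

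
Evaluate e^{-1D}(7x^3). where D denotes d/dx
7 x^{3} - 21 x^{2} + 21 x - 7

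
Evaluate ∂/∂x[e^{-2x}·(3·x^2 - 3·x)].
3 \left(- 2 x^{2} + 4 x - 1\right) e^{- 2 x}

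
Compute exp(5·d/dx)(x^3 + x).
x^{3} + 15 x^{2} + 76 x + 130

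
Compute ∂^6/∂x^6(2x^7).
10080 x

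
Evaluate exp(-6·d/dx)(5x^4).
5 x^{4} - 120 x^{3} + 1080 x^{2} - 4320 x + 6480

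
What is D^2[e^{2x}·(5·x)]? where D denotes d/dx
20 \left(x + 1\right) e^{2 x}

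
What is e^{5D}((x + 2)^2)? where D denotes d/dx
x^{2} + 14 x + 49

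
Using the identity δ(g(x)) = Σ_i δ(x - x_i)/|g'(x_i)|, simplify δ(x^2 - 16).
\frac{\delta(x + 4) + \delta(x - 4)}{8}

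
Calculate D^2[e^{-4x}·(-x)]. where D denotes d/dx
8 \left(1 - 2 x\right) e^{- 4 x}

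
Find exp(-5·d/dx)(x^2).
x^{2} - 10 x + 25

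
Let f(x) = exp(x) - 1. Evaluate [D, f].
e^{x}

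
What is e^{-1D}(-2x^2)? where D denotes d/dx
- 2 x^{2} + 4 x - 2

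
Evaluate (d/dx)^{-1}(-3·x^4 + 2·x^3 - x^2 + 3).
- \frac{3 x^{5}}{5} + \frac{x^{4}}{2} - \frac{x^{3}}{3} + 3 x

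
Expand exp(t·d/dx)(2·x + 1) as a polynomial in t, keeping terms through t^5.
2 t + 2 x + 1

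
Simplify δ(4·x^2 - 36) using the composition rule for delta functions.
\frac{\delta(x - 3) + \delta(x + 3)}{24}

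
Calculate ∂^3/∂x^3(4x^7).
840 x^{4}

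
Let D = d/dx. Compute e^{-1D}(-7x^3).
- 7 x^{3} + 21 x^{2} - 21 x + 7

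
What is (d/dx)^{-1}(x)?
\frac{x^{2}}{2}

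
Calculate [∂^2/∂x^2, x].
2\frac{d}{dx}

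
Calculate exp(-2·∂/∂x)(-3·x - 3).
3 - 3 x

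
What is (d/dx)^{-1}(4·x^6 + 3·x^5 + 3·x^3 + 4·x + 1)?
\frac{4 x^{7}}{7} + \frac{x^{6}}{2} + \frac{3 x^{4}}{4} + 2 x^{2} + x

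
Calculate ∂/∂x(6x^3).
18 x^{2}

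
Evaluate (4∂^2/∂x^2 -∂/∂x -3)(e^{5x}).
92 e^{5 x}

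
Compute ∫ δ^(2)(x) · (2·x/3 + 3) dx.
0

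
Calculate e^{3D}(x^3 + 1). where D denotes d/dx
x^{3} + 9 x^{2} + 27 x + 28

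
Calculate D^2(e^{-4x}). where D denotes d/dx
16 e^{- 4 x}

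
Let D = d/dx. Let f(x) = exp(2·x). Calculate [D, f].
2 e^{2 x}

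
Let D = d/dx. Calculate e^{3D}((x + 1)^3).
x^{3} + 12 x^{2} + 48 x + 64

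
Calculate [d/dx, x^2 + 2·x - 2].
2 x + 2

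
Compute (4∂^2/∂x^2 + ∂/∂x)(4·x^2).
8 x + 32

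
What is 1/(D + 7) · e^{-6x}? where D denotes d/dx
e^{- 6 x}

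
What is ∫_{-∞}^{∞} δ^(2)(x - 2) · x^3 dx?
12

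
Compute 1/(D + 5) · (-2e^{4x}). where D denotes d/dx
- \frac{2 e^{4 x}}{9}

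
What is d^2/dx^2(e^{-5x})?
25 e^{- 5 x}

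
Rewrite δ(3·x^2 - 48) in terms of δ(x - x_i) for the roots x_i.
\frac{\delta(x - 4) + \delta(x + 4)}{24}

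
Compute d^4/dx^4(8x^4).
192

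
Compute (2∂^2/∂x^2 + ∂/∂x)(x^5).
5 x^{3} \left(x + 8\right)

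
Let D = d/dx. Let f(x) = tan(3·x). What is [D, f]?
\frac{3}{\cos^{2}{\left(3 x \right)}}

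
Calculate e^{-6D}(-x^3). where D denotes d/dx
- x^{3} + 18 x^{2} - 108 x + 216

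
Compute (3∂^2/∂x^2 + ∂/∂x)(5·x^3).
15 x \left(x + 6\right)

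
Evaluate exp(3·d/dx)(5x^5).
5 x^{5} + 75 x^{4} + 450 x^{3} + 1350 x^{2} + 2025 x + 1215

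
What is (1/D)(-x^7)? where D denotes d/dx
- \frac{x^{8}}{8}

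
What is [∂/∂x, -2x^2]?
- 4 x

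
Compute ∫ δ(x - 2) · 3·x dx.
6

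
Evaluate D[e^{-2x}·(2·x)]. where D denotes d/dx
2 \left(1 - 2 x\right) e^{- 2 x}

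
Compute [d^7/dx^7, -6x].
-42\frac{d^{6}}{dx^{6}}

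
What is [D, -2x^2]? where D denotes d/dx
- 4 x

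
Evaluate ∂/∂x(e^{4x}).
4 e^{4 x}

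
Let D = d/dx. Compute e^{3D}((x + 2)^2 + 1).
x^{2} + 10 x + 26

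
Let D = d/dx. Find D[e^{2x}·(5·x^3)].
x^{2} \left(10 x + 15\right) e^{2 x}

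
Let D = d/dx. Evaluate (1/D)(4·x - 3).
2 x^{2} - 3 x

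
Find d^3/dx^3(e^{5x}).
125 e^{5 x}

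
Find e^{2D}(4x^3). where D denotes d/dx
4 x^{3} + 24 x^{2} + 48 x + 32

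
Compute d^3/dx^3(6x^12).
7920 x^{9}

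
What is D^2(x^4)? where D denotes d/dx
12 x^{2}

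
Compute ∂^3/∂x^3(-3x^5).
- 180 x^{2}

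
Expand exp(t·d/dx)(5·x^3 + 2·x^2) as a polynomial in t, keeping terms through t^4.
5 t^{3} + t^{2} \left(15 x + 2\right) + t x \left(15 x + 4\right) + 5 x^{3} + 2 x^{2}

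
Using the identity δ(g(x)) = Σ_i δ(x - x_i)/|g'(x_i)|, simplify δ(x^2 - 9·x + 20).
\frac{\delta(x - 5) + \delta(x - 4)}{1}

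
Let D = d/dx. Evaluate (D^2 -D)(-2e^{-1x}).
- 4 e^{- x}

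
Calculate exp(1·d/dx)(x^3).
x^{3} + 3 x^{2} + 3 x + 1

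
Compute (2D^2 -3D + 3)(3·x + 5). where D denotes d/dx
9 x + 6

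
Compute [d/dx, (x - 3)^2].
2 x - 6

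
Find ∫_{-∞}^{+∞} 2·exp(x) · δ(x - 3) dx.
2 e^{3}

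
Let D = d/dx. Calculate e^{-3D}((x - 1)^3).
x^{3} - 12 x^{2} + 48 x - 64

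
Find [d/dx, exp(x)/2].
\frac{e^{x}}{2}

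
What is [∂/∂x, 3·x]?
3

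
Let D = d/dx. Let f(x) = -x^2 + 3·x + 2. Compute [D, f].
3 - 2 x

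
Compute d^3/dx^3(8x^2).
0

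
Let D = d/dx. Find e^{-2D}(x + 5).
x + 3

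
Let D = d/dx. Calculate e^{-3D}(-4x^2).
- 4 x^{2} + 24 x - 36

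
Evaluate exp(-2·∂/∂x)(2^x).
2^{x - 2}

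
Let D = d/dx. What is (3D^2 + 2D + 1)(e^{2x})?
17 e^{2 x}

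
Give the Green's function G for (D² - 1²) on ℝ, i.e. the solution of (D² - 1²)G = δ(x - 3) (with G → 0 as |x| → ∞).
-\frac{e^{-|x - 3|}}{2}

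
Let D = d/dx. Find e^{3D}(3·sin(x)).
3 \sin{\left(x + 3 \right)}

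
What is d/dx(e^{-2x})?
- 2 e^{- 2 x}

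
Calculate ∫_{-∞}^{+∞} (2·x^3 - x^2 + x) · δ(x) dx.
0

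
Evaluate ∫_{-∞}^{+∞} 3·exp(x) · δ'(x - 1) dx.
- 3 e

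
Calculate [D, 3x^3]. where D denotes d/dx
9 x^{2}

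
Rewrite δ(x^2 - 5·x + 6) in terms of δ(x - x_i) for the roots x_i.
\frac{\delta(x - 3) + \delta(x - 2)}{1}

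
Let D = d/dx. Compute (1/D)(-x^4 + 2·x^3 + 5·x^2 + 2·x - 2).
- \frac{x^{5}}{5} + \frac{x^{4}}{2} + \frac{5 x^{3}}{3} + x^{2} - 2 x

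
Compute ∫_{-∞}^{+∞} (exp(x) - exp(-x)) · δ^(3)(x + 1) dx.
- 2 \cosh{\left(1 \right)}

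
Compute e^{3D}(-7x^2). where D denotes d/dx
- 7 x^{2} - 42 x - 63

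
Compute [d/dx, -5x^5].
- 25 x^{4}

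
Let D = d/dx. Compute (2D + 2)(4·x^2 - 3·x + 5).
8 x^{2} + 10 x + 4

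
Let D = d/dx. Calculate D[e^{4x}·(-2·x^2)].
4 x \left(- 2 x - 1\right) e^{4 x}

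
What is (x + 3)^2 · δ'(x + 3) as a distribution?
0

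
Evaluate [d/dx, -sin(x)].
- \cos{\left(x \right)}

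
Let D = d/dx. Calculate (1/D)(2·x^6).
\frac{2 x^{7}}{7}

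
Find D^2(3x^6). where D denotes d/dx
90 x^{4}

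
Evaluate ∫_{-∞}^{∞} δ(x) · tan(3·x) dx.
0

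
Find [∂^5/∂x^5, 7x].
35\frac{d^{4}}{dx^{4}}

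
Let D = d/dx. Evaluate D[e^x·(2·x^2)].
2 x \left(x + 2\right) e^{x}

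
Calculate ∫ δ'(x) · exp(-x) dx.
1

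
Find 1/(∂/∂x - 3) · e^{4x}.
e^{4 x}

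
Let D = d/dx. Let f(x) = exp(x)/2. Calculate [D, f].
\frac{e^{x}}{2}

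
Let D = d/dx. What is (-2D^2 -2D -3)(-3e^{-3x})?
45 e^{- 3 x}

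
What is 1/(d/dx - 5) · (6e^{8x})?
2 e^{8 x}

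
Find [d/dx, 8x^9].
72 x^{8}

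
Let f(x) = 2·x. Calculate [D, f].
2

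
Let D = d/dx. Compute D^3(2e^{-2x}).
- 16 e^{- 2 x}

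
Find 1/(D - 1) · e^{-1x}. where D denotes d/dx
- \frac{e^{- x}}{2}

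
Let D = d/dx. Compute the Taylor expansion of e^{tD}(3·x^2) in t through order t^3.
3 t^{2} + 6 t x + 3 x^{2}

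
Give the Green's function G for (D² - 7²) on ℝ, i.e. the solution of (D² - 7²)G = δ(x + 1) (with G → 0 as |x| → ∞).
-\frac{e^{-7|x + 1|}}{14}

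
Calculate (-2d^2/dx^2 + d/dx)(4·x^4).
16 x^{2} \left(x - 6\right)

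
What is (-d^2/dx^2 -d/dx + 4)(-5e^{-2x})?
- 10 e^{- 2 x}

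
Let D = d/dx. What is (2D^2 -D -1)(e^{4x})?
27 e^{4 x}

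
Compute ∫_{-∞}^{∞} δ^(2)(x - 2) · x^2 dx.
2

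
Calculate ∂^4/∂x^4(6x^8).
10080 x^{4}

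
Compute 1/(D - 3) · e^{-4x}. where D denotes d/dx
- \frac{e^{- 4 x}}{7}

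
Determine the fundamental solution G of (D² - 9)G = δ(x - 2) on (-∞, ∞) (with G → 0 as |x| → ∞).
-\frac{e^{-3|x - 2|}}{6}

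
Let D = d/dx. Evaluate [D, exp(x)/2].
\frac{e^{x}}{2}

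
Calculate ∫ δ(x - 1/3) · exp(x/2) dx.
e^{\frac{1}{6}}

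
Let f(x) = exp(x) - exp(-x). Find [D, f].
2 \cosh{\left(x \right)}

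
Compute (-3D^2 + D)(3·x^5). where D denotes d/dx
15 x^{3} \left(x - 12\right)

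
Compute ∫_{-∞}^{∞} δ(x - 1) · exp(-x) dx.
e^{-1}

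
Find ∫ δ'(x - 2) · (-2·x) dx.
2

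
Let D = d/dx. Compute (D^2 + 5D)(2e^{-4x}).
- 8 e^{- 4 x}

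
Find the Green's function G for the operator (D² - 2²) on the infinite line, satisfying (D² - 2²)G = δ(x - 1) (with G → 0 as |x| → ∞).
-\frac{e^{-2|x - 1|}}{4}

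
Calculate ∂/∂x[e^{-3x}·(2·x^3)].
6 x^{2} \left(1 - x\right) e^{- 3 x}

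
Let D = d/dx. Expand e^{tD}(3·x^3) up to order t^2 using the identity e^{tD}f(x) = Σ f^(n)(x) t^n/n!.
3 x \left(3 t^{2} + 3 t x + x^{2}\right)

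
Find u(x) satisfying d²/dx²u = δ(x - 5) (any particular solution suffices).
\frac{|x - 5|}{2}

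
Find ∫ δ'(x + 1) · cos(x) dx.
- \sin{\left(1 \right)}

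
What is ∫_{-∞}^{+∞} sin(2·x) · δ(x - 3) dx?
\sin{\left(6 \right)}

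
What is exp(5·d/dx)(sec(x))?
\sec{\left(x + 5 \right)}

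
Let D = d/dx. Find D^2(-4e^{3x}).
- 36 e^{3 x}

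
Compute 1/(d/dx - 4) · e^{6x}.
\frac{e^{6 x}}{2}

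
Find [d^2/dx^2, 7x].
14\frac{d}{dx}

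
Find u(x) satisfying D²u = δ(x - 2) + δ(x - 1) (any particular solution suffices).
\frac{|x - 2|}{2} + \frac{|x - 1|}{2}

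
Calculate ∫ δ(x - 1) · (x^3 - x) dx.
0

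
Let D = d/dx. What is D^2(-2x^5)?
- 40 x^{3}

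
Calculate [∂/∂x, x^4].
4 x^{3}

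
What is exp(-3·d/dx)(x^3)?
x^{3} - 9 x^{2} + 27 x - 27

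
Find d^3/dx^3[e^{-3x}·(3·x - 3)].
81 \left(2 - x\right) e^{- 3 x}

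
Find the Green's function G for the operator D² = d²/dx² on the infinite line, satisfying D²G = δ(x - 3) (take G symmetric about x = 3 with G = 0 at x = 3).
\frac{|x - 3|}{2}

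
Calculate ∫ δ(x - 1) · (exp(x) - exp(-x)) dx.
2 \sinh{\left(1 \right)}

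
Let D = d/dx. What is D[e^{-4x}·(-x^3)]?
x^{2} \left(4 x - 3\right) e^{- 4 x}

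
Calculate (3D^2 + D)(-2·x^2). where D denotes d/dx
- 4 x - 12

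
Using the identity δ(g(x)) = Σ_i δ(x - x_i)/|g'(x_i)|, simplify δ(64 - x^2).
\frac{\delta(x - 8) + \delta(x + 8)}{16}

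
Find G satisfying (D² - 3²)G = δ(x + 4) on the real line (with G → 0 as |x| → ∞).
-\frac{e^{-3|x + 4|}}{6}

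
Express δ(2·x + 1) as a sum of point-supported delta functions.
\frac{\delta(x + 1/2)}{2}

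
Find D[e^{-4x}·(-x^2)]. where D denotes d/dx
2 x \left(2 x - 1\right) e^{- 4 x}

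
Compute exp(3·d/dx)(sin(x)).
\sin{\left(x + 3 \right)}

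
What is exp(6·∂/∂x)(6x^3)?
6 x^{3} + 108 x^{2} + 648 x + 1296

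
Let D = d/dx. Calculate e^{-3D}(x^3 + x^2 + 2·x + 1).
x^{3} - 8 x^{2} + 23 x - 23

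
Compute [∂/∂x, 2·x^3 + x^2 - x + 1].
6 x^{2} + 2 x - 1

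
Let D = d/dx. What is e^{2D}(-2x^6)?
- 2 x^{6} - 24 x^{5} - 120 x^{4} - 320 x^{3} - 480 x^{2} - 384 x - 128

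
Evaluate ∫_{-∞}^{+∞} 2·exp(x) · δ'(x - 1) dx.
- 2 e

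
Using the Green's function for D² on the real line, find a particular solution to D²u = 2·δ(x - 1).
|x - 1|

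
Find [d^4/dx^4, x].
4\frac{d^{3}}{dx^{3}}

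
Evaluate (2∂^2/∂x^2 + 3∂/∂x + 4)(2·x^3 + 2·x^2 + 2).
8 x^{3} + 26 x^{2} + 36 x + 16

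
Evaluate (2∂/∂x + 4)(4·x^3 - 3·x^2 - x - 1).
16 x^{3} + 12 x^{2} - 16 x - 6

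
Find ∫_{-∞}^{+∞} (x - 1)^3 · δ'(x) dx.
-3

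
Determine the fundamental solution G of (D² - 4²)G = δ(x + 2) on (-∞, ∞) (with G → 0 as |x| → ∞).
-\frac{e^{-4|x + 2|}}{8}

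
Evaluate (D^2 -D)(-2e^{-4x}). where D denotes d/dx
- 40 e^{- 4 x}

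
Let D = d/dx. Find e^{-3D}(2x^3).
2 x^{3} - 18 x^{2} + 54 x - 54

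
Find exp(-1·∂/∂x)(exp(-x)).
e^{1 - x}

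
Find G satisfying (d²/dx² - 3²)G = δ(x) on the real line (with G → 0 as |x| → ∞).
-\frac{e^{-3|x|}}{6}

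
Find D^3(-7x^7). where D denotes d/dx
- 1470 x^{4}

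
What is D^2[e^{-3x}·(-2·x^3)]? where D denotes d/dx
6 x \left(- 3 x^{2} + 6 x - 2\right) e^{- 3 x}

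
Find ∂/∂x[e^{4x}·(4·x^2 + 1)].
\left(16 x^{2} + 8 x + 4\right) e^{4 x}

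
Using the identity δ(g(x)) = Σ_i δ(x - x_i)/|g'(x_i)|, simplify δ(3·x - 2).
\frac{\delta(x - 2/3)}{3}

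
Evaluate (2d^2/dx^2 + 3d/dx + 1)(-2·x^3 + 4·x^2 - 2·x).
- 2 x^{3} - 14 x^{2} - 2 x + 10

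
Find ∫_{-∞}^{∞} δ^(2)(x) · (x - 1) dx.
0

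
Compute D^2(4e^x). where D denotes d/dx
4 e^{x}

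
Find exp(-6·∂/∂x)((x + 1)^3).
x^{3} - 15 x^{2} + 75 x - 125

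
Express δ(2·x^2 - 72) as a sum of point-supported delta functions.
\frac{\delta(x - 6) + \delta(x + 6)}{24}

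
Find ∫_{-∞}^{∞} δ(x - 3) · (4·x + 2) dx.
14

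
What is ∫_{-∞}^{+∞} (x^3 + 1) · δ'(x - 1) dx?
-3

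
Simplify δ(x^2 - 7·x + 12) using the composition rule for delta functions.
\frac{\delta(x - 3) + \delta(x - 4)}{1}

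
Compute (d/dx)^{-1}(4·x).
2 x^{2}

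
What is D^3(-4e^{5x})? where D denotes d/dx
- 500 e^{5 x}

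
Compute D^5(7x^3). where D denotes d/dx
0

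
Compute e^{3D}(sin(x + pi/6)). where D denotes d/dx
\sin{\left(x + \frac{\pi}{6} + 3 \right)}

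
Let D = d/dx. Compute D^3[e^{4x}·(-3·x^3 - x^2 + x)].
\left(- 192 x^{3} - 496 x^{2} - 248 x + 6\right) e^{4 x}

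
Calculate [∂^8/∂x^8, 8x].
64\frac{d^{7}}{dx^{7}}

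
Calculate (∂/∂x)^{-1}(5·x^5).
\frac{5 x^{6}}{6}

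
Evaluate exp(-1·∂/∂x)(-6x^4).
- 6 x^{4} + 24 x^{3} - 36 x^{2} + 24 x - 6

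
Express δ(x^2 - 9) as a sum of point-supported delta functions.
\frac{\delta(x - 3) + \delta(x + 3)}{6}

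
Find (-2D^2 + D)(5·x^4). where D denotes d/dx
20 x^{2} \left(x - 6\right)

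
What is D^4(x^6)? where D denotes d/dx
360 x^{2}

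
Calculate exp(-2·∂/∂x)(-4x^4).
- 4 x^{4} + 32 x^{3} - 96 x^{2} + 128 x - 64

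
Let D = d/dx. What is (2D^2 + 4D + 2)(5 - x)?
6 - 2 x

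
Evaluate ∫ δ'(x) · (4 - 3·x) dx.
3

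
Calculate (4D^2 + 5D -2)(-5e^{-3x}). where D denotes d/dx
- 95 e^{- 3 x}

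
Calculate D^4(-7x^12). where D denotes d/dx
- 83160 x^{8}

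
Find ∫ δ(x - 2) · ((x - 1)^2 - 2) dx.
-1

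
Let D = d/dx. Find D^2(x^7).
42 x^{5}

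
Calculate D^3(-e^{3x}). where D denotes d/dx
- 27 e^{3 x}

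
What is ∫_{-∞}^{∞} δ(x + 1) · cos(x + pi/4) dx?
\sin{\left(\frac{\pi}{4} + 1 \right)}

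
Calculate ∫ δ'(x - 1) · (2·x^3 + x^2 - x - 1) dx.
-7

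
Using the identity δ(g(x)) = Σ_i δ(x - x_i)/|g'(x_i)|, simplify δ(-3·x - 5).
\frac{\delta(x + 5/3)}{3}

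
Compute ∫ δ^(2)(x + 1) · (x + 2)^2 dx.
2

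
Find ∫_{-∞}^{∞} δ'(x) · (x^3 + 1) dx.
0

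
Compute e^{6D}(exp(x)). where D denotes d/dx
e^{x + 6}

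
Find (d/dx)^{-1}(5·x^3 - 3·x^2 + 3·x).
\frac{5 x^{4}}{4} - x^{3} + \frac{3 x^{2}}{2}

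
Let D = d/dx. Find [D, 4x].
4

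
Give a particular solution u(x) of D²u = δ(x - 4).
\frac{|x - 4|}{2}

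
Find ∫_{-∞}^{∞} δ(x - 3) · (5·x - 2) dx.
13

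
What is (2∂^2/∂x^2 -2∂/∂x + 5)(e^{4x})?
29 e^{4 x}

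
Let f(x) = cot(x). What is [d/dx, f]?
- \frac{1}{\sin^{2}{\left(x \right)}}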